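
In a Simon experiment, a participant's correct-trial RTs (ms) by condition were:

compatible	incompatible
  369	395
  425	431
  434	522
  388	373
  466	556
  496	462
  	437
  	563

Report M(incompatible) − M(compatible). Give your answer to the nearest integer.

38 ms

M(compatible) = 2578/6 = 429.667
M(incompatible) = 3739/8 = 467.375
Difference = 467.375 − 429.667 = 37.708 ms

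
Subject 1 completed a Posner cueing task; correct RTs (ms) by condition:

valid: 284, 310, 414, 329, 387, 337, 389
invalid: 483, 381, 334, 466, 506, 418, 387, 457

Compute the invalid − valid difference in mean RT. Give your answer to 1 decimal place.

79.0 ms

M(valid) = 2450/7 = 350.000
M(invalid) = 3432/8 = 429.000
Difference = 429.000 − 350.000 = 79.000 ms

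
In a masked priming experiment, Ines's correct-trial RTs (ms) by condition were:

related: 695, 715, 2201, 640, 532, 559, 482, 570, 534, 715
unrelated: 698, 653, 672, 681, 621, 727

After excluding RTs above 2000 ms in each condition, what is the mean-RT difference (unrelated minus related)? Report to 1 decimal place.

related: exclude 2201
M(related) = 5442/9 = 604.667
M(unrelated) = 4052/6 = 675.333
Difference = 675.333 − 604.667 = 70.667 ms

70.7 ms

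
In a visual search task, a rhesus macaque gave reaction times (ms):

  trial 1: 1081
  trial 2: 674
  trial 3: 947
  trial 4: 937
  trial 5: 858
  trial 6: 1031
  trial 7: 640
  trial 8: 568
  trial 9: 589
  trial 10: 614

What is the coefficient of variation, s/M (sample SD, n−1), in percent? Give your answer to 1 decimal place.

n = 10, Σ = 7939, M = 793.9000
Σ(x−M)² = 350108.900; s = √(350108.900/9) = 197.2333
CV = 197.2333 / 793.9000 = 0.24844 = 24.844%

24.8%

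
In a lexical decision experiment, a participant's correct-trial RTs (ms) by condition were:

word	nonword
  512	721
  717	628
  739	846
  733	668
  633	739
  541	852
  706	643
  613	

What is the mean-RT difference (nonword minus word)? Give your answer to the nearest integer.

M(word) = 5194/8 = 649.250
M(nonword) = 5097/7 = 728.143
Difference = 728.143 − 649.250 = 78.893 ms

79 ms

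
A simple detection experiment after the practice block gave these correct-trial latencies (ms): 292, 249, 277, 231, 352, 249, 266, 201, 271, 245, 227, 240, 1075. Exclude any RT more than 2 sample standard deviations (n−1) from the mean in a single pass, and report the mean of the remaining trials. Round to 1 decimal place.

258.3 ms

n = 13, ΣRT = 4175, M = 321.154
Σ(x−M)² = 631819.69; s = √(631819.69/12) = 229.459
Cutoffs: 321.154 ± 2·229.459 → [-137.8, 780.1]
Outside: 1075 → excluded.
Retained (n=12): Σ = 3100, mean = 3100/12 = 258.333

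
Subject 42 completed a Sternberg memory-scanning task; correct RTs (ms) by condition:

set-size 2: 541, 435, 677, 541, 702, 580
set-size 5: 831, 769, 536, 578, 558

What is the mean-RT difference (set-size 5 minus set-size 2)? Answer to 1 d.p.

75.1 ms

M(set-size 2) = 3476/6 = 579.333
M(set-size 5) = 3272/5 = 654.400
Difference = 654.400 − 579.333 = 75.067 ms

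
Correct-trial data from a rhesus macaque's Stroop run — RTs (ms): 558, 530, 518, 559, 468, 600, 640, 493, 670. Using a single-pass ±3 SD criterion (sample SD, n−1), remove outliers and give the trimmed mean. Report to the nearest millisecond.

560 ms

n = 9, ΣRT = 5036, M = 559.556
Σ(x−M)² = 35720.22; s = √(35720.22/8) = 66.821
Cutoffs: 559.556 ± 3·66.821 → [359.1, 760.0]
No RTs fall outside the cutoffs; all 9 retained. Mean = 5036/9 = 559.556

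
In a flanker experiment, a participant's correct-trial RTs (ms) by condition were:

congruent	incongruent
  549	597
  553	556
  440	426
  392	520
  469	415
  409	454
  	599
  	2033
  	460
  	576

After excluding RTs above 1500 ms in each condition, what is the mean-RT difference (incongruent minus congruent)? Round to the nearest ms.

incongruent: exclude 2033
M(congruent) = 2812/6 = 468.667
M(incongruent) = 4603/9 = 511.444
Difference = 511.444 − 468.667 = 42.778 ms

43 ms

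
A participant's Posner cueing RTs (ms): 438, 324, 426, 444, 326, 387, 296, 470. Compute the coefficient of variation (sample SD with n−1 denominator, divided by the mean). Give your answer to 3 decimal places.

0.169

n = 8, Σ = 3111, M = 388.8750
Σ(x−M)² = 30202.875; s = √(30202.875/7) = 65.6863
CV = 65.6863 / 388.8750 = 0.16891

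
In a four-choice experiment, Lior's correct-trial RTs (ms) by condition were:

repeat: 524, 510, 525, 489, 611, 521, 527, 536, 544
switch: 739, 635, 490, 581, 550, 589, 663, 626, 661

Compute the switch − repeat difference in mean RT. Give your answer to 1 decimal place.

M(repeat) = 4787/9 = 531.889
M(switch) = 5534/9 = 614.889
Difference = 614.889 − 531.889 = 83.000 ms

83.0 ms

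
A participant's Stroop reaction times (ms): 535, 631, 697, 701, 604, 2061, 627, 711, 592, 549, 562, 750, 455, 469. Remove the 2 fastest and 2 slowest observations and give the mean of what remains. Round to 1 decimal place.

Sorted: 455, 469, 535, 549, 562, 592, 604, 627, 631, 697, 701, 711, 750, 2061
Drop lowest 2 (455, 469) and highest 2 (750, 2061)
Remaining (n=10): Σ = 6209, mean = 6209/10 = 620.900

620.9 ms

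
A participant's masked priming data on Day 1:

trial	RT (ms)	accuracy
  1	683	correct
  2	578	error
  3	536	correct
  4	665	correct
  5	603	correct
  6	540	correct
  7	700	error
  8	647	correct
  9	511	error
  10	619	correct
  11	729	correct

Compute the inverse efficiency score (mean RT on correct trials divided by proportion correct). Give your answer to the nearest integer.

863 ms

Correct trials (n=8): 683, 536, 665, 603, 540, 647, 619, 729
Mean correct RT = 5022/8 = 627.7500 ms
Proportion correct = 8/11
IES = 627.7500 / (8/11) = 863.156 ms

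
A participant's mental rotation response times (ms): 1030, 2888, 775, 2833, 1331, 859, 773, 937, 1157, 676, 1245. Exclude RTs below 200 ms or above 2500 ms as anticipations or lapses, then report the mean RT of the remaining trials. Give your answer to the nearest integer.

Excluded: 2833, 2888
Retained (n=9): Σ = 8783
Mean = 8783/9 = 975.8889

976 ms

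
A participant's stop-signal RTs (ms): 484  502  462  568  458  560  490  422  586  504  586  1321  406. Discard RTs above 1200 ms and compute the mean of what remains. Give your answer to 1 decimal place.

502.3 ms

Excluded: 1321
Retained (n=12): Σ = 6028
Mean = 6028/12 = 502.3333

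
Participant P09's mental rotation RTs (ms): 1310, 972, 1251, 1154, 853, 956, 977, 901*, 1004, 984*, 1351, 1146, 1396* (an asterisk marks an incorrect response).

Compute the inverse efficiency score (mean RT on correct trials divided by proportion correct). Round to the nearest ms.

1427 ms

Correct trials (n=10): 1310, 972, 1251, 1154, 853, 956, 977, 1004, 1351, 1146
Mean correct RT = 10974/10 = 1097.4000 ms
Proportion correct = 10/13
IES = 1097.4000 / (10/13) = 1426.620 ms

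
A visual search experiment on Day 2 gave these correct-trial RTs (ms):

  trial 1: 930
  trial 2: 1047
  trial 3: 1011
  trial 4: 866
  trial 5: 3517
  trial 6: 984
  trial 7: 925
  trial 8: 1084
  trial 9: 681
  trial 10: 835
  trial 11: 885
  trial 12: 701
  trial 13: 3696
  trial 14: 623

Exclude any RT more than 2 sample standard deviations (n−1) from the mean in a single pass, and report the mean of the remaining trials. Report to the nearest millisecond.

n = 14, ΣRT = 17785, M = 1270.357
Σ(x−M)² = 12992267.21; s = √(12992267.21/13) = 999.703
Cutoffs: 1270.357 ± 2·999.703 → [-729.0, 3269.8]
Outside: 3517, 3696 → excluded.
Retained (n=12): Σ = 10572, mean = 10572/12 = 881.000

881 ms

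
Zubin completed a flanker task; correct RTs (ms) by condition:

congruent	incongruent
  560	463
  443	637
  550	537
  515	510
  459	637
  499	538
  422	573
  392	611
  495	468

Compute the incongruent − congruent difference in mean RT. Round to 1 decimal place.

M(congruent) = 4335/9 = 481.667
M(incongruent) = 4974/9 = 552.667
Difference = 552.667 − 481.667 = 71.000 ms

71.0 ms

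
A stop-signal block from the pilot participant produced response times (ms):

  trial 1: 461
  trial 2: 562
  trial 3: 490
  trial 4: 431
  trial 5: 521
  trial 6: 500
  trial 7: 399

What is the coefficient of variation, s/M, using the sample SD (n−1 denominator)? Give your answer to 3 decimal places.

n = 7, Σ = 3364, M = 480.5714
Σ(x−M)² = 18225.714; s = √(18225.714/6) = 55.1146
CV = 55.1146 / 480.5714 = 0.11469

0.115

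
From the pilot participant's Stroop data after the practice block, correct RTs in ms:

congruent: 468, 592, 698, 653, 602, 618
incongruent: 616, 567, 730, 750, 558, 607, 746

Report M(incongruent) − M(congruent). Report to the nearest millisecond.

M(congruent) = 3631/6 = 605.167
M(incongruent) = 4574/7 = 653.429
Difference = 653.429 − 605.167 = 48.262 ms

48 ms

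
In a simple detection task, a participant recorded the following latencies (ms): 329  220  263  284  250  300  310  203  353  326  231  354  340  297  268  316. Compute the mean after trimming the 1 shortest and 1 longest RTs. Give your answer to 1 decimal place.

Sorted: 203, 220, 231, 250, 263, 268, 284, 297, 300, 310, 316, 326, 329, 340, 353, 354
Drop lowest 1 (203) and highest 1 (354)
Remaining (n=14): Σ = 4087, mean = 4087/14 = 291.929

291.9 ms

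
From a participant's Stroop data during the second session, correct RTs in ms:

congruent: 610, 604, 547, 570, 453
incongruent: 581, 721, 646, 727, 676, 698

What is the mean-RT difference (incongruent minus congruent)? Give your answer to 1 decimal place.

M(congruent) = 2784/5 = 556.800
M(incongruent) = 4049/6 = 674.833
Difference = 674.833 − 556.800 = 118.033 ms

118.0 ms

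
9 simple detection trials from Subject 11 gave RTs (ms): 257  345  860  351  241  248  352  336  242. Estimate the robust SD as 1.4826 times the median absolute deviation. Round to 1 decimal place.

Sorted: 241, 242, 248, 257, 336, 345, 351, 352, 860 → median = 336
|x − 336| sorted: 0, 9, 15, 16, 79, 88, 94, 95, 524 → MAD = 79
Robust SD ≈ 1.4826 × 79 = 117.125

117.1 ms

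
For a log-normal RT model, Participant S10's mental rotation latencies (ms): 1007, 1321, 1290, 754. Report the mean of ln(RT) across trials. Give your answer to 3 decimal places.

6.972

ln(RT): 6.9147, 7.1861, 7.1624, 6.6254
Σ ln(RT) = 27.8887
Mean = 27.8887/4 = 6.97217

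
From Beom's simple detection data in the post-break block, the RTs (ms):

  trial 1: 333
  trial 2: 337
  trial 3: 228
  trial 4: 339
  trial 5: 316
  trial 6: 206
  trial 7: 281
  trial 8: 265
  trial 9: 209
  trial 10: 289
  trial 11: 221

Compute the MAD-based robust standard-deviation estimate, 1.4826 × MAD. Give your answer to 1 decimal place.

78.6 ms

Sorted: 206, 209, 221, 228, 265, 281, 289, 316, 333, 337, 339 → median = 281
|x − 281| sorted: 0, 8, 16, 35, 52, 53, 56, 58, 60, 72, 75 → MAD = 53
Robust SD ≈ 1.4826 × 53 = 78.578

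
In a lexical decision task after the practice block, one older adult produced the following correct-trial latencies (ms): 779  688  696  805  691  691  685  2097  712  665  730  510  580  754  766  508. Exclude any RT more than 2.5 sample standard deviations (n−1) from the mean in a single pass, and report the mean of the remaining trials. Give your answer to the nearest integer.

n = 16, ΣRT = 12357, M = 772.312
Σ(x−M)² = 1982661.44; s = √(1982661.44/15) = 363.562
Cutoffs: 772.312 ± 2.5·363.562 → [-136.6, 1681.2]
Outside: 2097 → excluded.
Retained (n=15): Σ = 10260, mean = 10260/15 = 684.000

684 ms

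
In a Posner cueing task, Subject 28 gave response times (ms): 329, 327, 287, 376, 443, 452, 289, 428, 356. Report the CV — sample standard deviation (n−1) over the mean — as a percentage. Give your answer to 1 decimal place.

n = 9, Σ = 3287, M = 365.2222
Σ(x−M)² = 32423.556; s = √(32423.556/8) = 63.6627
CV = 63.6627 / 365.2222 = 0.17431 = 17.431%

17.4%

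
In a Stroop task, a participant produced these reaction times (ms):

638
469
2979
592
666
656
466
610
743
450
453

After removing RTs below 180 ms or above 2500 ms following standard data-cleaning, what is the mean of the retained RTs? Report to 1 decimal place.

Excluded: 2979
Retained (n=10): Σ = 5743
Mean = 5743/10 = 574.3000

574.3 ms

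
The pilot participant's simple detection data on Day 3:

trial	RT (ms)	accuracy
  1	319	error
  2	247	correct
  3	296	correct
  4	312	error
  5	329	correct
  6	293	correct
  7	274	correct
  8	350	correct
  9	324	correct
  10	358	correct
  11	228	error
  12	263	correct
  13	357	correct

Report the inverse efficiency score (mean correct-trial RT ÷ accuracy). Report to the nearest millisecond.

402 ms

Correct trials (n=10): 247, 296, 329, 293, 274, 350, 324, 358, 263, 357
Mean correct RT = 3091/10 = 309.1000 ms
Proportion correct = 10/13
IES = 309.1000 / (10/13) = 401.830 ms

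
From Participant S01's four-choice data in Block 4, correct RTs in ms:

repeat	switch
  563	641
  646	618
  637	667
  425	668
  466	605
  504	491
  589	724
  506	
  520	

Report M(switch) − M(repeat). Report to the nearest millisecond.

M(repeat) = 4856/9 = 539.556
M(switch) = 4414/7 = 630.571
Difference = 630.571 − 539.556 = 91.016 ms

91 ms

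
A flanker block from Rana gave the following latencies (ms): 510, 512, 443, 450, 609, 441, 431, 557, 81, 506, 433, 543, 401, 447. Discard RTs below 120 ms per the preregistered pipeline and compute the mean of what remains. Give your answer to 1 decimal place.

483.3 ms

Excluded: 81
Retained (n=13): Σ = 6283
Mean = 6283/13 = 483.3077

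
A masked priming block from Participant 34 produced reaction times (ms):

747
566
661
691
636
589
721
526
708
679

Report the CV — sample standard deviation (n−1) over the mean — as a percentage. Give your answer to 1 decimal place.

n = 10, Σ = 6524, M = 652.4000
Σ(x−M)² = 46748.400; s = √(46748.400/9) = 72.0713
CV = 72.0713 / 652.4000 = 0.11047 = 11.047%

11.0%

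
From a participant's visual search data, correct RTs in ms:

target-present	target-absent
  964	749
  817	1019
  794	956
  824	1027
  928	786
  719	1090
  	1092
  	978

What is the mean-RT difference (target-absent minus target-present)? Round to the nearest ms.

121 ms

M(target-present) = 5046/6 = 841.000
M(target-absent) = 7697/8 = 962.125
Difference = 962.125 − 841.000 = 121.125 ms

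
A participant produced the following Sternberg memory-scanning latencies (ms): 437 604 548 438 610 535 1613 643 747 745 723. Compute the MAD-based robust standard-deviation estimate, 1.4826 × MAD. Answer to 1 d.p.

167.5 ms

Sorted: 437, 438, 535, 548, 604, 610, 643, 723, 745, 747, 1613 → median = 610
|x − 610| sorted: 0, 6, 33, 62, 75, 113, 135, 137, 172, 173, 1003 → MAD = 113
Robust SD ≈ 1.4826 × 113 = 167.534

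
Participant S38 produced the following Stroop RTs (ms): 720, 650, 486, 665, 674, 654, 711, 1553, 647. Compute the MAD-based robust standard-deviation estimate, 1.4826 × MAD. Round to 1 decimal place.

Sorted: 486, 647, 650, 654, 665, 674, 711, 720, 1553 → median = 665
|x − 665| sorted: 0, 9, 11, 15, 18, 46, 55, 179, 888 → MAD = 18
Robust SD ≈ 1.4826 × 18 = 26.687

26.7 ms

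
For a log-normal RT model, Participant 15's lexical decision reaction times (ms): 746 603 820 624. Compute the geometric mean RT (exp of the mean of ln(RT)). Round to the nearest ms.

693 ms

ln(RT): 6.6147, 6.4019, 6.7093, 6.4362
Mean ln(RT) = 26.1621/4 = 6.54052
Geometric mean = exp(6.54052) = 692.65 ms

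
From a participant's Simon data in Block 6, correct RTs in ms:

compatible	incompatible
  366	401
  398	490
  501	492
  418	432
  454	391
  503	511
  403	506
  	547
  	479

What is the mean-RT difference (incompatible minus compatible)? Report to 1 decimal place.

M(compatible) = 3043/7 = 434.714
M(incompatible) = 4249/9 = 472.111
Difference = 472.111 − 434.714 = 37.397 ms

37.4 ms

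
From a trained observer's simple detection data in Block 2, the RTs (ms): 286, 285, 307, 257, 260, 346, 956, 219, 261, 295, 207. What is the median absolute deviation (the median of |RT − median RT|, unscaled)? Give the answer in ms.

Sorted: 207, 219, 257, 260, 261, 285, 286, 295, 307, 346, 956 → median = 285
|x − 285|: 1, 0, 22, 28, 25, 61, 671, 66, 24, 10, 78
Sorted deviations: 0, 1, 10, 22, 24, 25, 28, 61, 66, 78, 671 → MAD = 25

25 ms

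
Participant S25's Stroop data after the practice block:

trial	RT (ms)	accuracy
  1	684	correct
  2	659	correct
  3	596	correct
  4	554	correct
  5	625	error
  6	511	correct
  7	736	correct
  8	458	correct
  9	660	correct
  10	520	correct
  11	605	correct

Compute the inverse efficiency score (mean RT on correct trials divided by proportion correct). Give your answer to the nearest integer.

Correct trials (n=10): 684, 659, 596, 554, 511, 736, 458, 660, 520, 605
Mean correct RT = 5983/10 = 598.3000 ms
Proportion correct = 10/11
IES = 598.3000 / (10/11) = 658.130 ms

658 ms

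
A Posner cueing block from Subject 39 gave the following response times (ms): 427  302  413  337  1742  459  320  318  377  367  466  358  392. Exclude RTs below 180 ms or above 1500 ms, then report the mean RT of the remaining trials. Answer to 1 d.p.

378.0 ms

Excluded: 1742
Retained (n=12): Σ = 4536
Mean = 4536/12 = 378.0000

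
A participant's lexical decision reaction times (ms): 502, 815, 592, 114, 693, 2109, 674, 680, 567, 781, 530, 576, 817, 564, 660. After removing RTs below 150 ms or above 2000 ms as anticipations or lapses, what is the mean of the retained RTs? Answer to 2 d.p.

Excluded: 114, 2109
Retained (n=13): Σ = 8451
Mean = 8451/13 = 650.0769

650.08 ms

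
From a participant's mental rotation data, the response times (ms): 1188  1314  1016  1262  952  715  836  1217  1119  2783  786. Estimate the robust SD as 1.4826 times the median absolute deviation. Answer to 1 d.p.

247.6 ms

Sorted: 715, 786, 836, 952, 1016, 1119, 1188, 1217, 1262, 1314, 2783 → median = 1119
|x − 1119| sorted: 0, 69, 98, 103, 143, 167, 195, 283, 333, 404, 1664 → MAD = 167
Robust SD ≈ 1.4826 × 167 = 247.594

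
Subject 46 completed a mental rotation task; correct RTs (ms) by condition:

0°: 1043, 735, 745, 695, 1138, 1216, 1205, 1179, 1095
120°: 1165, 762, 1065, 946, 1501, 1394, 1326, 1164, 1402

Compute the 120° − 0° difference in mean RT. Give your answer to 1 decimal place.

186.0 ms

M(0°) = 9051/9 = 1005.667
M(120°) = 10725/9 = 1191.667
Difference = 1191.667 − 1005.667 = 186.000 ms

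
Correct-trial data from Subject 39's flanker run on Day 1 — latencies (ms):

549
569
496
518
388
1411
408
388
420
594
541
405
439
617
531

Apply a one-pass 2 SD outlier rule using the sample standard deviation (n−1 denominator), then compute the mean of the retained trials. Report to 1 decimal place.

n = 15, ΣRT = 8274, M = 551.600
Σ(x−M)² = 875349.60; s = √(875349.60/14) = 250.050
Cutoffs: 551.600 ± 2·250.050 → [51.5, 1051.7]
Outside: 1411 → excluded.
Retained (n=14): Σ = 6863, mean = 6863/14 = 490.214

490.2 ms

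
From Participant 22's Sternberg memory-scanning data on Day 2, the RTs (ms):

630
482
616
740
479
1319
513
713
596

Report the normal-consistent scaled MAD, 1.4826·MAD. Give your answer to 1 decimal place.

152.7 ms

Sorted: 479, 482, 513, 596, 616, 630, 713, 740, 1319 → median = 616
|x − 616| sorted: 0, 14, 20, 97, 103, 124, 134, 137, 703 → MAD = 103
Robust SD ≈ 1.4826 × 103 = 152.708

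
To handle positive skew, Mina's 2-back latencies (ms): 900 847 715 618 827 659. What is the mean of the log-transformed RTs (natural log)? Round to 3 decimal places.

ln(RT): 6.8024, 6.7417, 6.5723, 6.4265, 6.7178, 6.4907
Σ ln(RT) = 39.7514
Mean = 39.7514/6 = 6.62523

6.625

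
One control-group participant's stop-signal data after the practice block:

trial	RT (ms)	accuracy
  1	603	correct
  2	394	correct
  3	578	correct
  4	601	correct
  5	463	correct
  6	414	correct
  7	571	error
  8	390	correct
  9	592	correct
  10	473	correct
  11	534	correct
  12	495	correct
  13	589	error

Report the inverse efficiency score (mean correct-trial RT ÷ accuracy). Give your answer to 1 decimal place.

594.9 ms

Correct trials (n=11): 603, 394, 578, 601, 463, 414, 390, 592, 473, 534, 495
Mean correct RT = 5537/11 = 503.3636 ms
Proportion correct = 11/13
IES = 503.3636 / (11/13) = 594.884 ms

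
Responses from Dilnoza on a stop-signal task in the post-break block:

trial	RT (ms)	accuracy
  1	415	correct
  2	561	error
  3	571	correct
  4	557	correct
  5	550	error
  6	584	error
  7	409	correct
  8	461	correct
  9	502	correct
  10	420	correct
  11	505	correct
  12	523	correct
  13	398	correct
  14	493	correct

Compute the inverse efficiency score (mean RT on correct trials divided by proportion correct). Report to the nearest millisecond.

Correct trials (n=11): 415, 571, 557, 409, 461, 502, 420, 505, 523, 398, 493
Mean correct RT = 5254/11 = 477.6364 ms
Proportion correct = 11/14
IES = 477.6364 / (11/14) = 607.901 ms

608 ms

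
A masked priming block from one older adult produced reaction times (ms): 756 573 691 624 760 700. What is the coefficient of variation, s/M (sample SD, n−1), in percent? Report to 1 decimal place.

n = 6, Σ = 4104, M = 684.0000
Σ(x−M)² = 27186.000; s = √(27186.000/5) = 73.7374
CV = 73.7374 / 684.0000 = 0.10780 = 10.780%

10.8%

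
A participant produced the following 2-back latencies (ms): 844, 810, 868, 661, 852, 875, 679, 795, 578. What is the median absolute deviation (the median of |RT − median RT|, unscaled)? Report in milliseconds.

Sorted: 578, 661, 679, 795, 810, 844, 852, 868, 875 → median = 810
|x − 810|: 34, 0, 58, 149, 42, 65, 131, 15, 232
Sorted deviations: 0, 15, 34, 42, 58, 65, 131, 149, 232 → MAD = 58

58 ms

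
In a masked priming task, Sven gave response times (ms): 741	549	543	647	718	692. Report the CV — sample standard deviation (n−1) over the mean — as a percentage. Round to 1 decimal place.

13.1%

n = 6, Σ = 3890, M = 648.3333
Σ(x−M)² = 36311.333; s = √(36311.333/5) = 85.2189
CV = 85.2189 / 648.3333 = 0.13144 = 13.144%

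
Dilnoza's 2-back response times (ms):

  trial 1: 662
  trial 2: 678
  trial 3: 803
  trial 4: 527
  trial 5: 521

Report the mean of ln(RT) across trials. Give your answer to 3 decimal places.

ln(RT): 6.4953, 6.5191, 6.6884, 6.2672, 6.2558
Σ ln(RT) = 32.2257
Mean = 32.2257/5 = 6.44514

6.445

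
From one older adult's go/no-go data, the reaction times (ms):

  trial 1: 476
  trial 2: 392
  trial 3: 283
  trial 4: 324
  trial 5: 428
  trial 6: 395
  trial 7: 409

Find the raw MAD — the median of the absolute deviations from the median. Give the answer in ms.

33 ms

Sorted: 283, 324, 392, 395, 409, 428, 476 → median = 395
|x − 395|: 81, 3, 112, 71, 33, 0, 14
Sorted deviations: 0, 3, 14, 33, 71, 81, 112 → MAD = 33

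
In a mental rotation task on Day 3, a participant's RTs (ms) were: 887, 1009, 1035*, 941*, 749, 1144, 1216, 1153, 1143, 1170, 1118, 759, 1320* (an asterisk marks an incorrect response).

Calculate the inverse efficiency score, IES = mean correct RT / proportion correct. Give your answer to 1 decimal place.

Correct trials (n=10): 887, 1009, 749, 1144, 1216, 1153, 1143, 1170, 1118, 759
Mean correct RT = 10348/10 = 1034.8000 ms
Proportion correct = 10/13
IES = 1034.8000 / (10/13) = 1345.240 ms

1345.2 ms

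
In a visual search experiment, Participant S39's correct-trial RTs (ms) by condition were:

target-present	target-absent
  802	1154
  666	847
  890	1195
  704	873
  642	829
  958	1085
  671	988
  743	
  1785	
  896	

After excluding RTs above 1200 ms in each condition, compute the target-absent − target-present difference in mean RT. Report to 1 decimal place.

target-present: exclude 1785
M(target-present) = 6972/9 = 774.667
M(target-absent) = 6971/7 = 995.857
Difference = 995.857 − 774.667 = 221.190 ms

221.2 ms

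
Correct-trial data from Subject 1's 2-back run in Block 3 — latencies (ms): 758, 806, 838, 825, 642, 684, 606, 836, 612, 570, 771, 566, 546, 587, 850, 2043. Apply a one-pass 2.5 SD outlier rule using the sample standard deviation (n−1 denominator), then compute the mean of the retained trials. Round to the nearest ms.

n = 16, ΣRT = 12540, M = 783.750
Σ(x−M)² = 1878271.00; s = √(1878271.00/15) = 353.862
Cutoffs: 783.750 ± 2.5·353.862 → [-100.9, 1668.4]
Outside: 2043 → excluded.
Retained (n=15): Σ = 10497, mean = 10497/15 = 699.800

700 ms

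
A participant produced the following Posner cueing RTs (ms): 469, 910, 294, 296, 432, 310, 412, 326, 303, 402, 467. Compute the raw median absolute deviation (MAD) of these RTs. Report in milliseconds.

76 ms

Sorted: 294, 296, 303, 310, 326, 402, 412, 432, 467, 469, 910 → median = 402
|x − 402|: 67, 508, 108, 106, 30, 92, 10, 76, 99, 0, 65
Sorted deviations: 0, 10, 30, 65, 67, 76, 92, 99, 106, 108, 508 → MAD = 76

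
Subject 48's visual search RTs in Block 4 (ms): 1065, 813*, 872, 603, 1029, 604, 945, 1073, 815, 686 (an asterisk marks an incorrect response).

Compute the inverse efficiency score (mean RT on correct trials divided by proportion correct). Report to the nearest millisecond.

950 ms

Correct trials (n=9): 1065, 872, 603, 1029, 604, 945, 1073, 815, 686
Mean correct RT = 7692/9 = 854.6667 ms
Proportion correct = 9/10
IES = 854.6667 / (9/10) = 949.630 ms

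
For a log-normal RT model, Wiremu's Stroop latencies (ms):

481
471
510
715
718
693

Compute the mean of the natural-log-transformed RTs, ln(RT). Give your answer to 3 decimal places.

6.376

ln(RT): 6.1759, 6.1549, 6.2344, 6.5723, 6.5765, 6.5410
Σ ln(RT) = 38.2549
Mean = 38.2549/6 = 6.37582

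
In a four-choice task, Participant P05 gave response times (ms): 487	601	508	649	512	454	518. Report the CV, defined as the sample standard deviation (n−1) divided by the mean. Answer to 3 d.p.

0.128

n = 7, Σ = 3729, M = 532.7143
Σ(x−M)² = 27727.429; s = √(27727.429/6) = 67.9797
CV = 67.9797 / 532.7143 = 0.12761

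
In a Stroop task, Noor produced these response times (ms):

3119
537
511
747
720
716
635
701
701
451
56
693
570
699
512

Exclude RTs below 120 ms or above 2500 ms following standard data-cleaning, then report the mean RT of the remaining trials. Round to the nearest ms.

Excluded: 56, 3119
Retained (n=13): Σ = 8193
Mean = 8193/13 = 630.2308

630 ms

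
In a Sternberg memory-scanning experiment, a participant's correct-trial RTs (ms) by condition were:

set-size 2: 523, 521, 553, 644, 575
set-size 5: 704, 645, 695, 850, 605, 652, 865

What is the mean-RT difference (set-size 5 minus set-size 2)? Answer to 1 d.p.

153.4 ms

M(set-size 2) = 2816/5 = 563.200
M(set-size 5) = 5016/7 = 716.571
Difference = 716.571 − 563.200 = 153.371 ms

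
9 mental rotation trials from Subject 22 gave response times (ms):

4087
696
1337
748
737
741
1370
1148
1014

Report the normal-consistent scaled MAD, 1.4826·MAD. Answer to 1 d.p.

410.7 ms

Sorted: 696, 737, 741, 748, 1014, 1148, 1337, 1370, 4087 → median = 1014
|x − 1014| sorted: 0, 134, 266, 273, 277, 318, 323, 356, 3073 → MAD = 277
Robust SD ≈ 1.4826 × 277 = 410.680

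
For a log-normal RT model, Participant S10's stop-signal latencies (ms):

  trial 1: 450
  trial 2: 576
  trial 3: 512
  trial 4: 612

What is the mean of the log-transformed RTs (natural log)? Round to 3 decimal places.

ln(RT): 6.1092, 6.3561, 6.2383, 6.4167
Σ ln(RT) = 25.1204
Mean = 25.1204/4 = 6.28010

6.280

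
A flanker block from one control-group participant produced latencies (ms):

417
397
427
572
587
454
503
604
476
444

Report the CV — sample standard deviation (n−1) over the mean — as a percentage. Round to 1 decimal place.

n = 10, Σ = 4881, M = 488.1000
Σ(x−M)² = 50816.900; s = √(50816.900/9) = 75.1420
CV = 75.1420 / 488.1000 = 0.15395 = 15.395%

15.4%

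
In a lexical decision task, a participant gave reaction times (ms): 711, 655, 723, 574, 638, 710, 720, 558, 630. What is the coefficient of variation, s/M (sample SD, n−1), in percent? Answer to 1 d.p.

n = 9, Σ = 5919, M = 657.6667
Σ(x−M)² = 31830.000; s = √(31830.000/8) = 63.0773
CV = 63.0773 / 657.6667 = 0.09591 = 9.591%

9.6%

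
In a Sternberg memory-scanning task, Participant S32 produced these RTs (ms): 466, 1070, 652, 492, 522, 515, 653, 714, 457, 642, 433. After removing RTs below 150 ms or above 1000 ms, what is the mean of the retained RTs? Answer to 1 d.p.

554.6 ms

Excluded: 1070
Retained (n=10): Σ = 5546
Mean = 5546/10 = 554.6000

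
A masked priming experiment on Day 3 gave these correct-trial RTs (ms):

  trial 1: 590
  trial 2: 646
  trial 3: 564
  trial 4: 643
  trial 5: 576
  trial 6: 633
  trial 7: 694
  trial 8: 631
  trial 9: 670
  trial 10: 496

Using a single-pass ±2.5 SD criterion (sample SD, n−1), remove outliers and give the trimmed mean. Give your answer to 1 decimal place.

614.3 ms

n = 10, ΣRT = 6143, M = 614.300
Σ(x−M)² = 30494.10; s = √(30494.10/9) = 58.209
Cutoffs: 614.300 ± 2.5·58.209 → [468.8, 759.8]
No RTs fall outside the cutoffs; all 10 retained. Mean = 6143/10 = 614.300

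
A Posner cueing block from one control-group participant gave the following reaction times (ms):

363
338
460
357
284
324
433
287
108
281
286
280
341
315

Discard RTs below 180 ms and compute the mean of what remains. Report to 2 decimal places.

334.54 ms

Excluded: 108
Retained (n=13): Σ = 4349
Mean = 4349/13 = 334.5385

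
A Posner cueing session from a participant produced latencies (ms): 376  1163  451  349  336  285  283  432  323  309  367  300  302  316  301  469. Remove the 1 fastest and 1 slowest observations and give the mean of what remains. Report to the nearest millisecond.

351 ms

Sorted: 283, 285, 300, 301, 302, 309, 316, 323, 336, 349, 367, 376, 432, 451, 469, 1163
Drop lowest 1 (283) and highest 1 (1163)
Remaining (n=14): Σ = 4916, mean = 4916/14 = 351.143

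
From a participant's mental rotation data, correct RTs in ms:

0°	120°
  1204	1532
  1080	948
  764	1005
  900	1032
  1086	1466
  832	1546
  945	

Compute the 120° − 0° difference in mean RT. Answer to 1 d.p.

M(0°) = 6811/7 = 973.000
M(120°) = 7529/6 = 1254.833
Difference = 1254.833 − 973.000 = 281.833 ms

281.8 ms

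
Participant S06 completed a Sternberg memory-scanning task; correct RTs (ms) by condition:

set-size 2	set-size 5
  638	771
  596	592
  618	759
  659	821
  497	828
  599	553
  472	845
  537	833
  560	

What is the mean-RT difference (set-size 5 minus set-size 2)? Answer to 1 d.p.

M(set-size 2) = 5176/9 = 575.111
M(set-size 5) = 6002/8 = 750.250
Difference = 750.250 − 575.111 = 175.139 ms

175.1 ms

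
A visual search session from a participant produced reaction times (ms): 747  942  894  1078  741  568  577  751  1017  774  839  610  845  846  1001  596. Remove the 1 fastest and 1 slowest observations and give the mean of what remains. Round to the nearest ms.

799 ms

Sorted: 568, 577, 596, 610, 741, 747, 751, 774, 839, 845, 846, 894, 942, 1001, 1017, 1078
Drop lowest 1 (568) and highest 1 (1078)
Remaining (n=14): Σ = 11180, mean = 11180/14 = 798.571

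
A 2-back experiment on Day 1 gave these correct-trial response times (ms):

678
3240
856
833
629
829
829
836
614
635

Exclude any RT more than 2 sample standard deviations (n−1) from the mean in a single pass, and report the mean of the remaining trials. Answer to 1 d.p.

748.8 ms

n = 10, ΣRT = 9979, M = 997.900
Σ(x−M)² = 5675104.90; s = √(5675104.90/9) = 794.083
Cutoffs: 997.900 ± 2·794.083 → [-590.3, 2586.1]
Outside: 3240 → excluded.
Retained (n=9): Σ = 6739, mean = 6739/9 = 748.778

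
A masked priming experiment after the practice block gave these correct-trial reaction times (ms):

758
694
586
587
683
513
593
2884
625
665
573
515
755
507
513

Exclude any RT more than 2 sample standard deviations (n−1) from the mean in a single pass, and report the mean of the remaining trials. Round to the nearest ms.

612 ms

n = 15, ΣRT = 11451, M = 763.400
Σ(x−M)² = 4917881.60; s = √(4917881.60/14) = 592.686
Cutoffs: 763.400 ± 2·592.686 → [-422.0, 1948.8]
Outside: 2884 → excluded.
Retained (n=14): Σ = 8567, mean = 8567/14 = 611.929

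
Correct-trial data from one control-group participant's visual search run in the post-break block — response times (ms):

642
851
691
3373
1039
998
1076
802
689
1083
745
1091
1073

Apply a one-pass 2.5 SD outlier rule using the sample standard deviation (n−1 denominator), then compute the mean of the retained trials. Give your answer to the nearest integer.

n = 13, ΣRT = 14153, M = 1088.692
Σ(x−M)² = 6003462.77; s = √(6003462.77/12) = 707.311
Cutoffs: 1088.692 ± 2.5·707.311 → [-679.6, 2857.0]
Outside: 3373 → excluded.
Retained (n=12): Σ = 10780, mean = 10780/12 = 898.333

898 ms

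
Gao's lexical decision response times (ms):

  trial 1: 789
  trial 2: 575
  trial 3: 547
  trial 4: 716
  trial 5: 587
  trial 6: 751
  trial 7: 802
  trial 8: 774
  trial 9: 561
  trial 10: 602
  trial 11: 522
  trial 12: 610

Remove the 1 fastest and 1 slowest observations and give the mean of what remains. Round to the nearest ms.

Sorted: 522, 547, 561, 575, 587, 602, 610, 716, 751, 774, 789, 802
Drop lowest 1 (522) and highest 1 (802)
Remaining (n=10): Σ = 6512, mean = 6512/10 = 651.200

651 ms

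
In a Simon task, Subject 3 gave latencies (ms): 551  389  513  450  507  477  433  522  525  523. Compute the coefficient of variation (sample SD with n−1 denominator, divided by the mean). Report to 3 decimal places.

n = 10, Σ = 4890, M = 489.0000
Σ(x−M)² = 23086.000; s = √(23086.000/9) = 50.6469
CV = 50.6469 / 489.0000 = 0.10357

0.104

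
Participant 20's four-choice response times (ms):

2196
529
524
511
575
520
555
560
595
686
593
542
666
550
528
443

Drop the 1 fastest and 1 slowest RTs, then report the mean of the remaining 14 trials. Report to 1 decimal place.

566.7 ms

Sorted: 443, 511, 520, 524, 528, 529, 542, 550, 555, 560, 575, 593, 595, 666, 686, 2196
Drop lowest 1 (443) and highest 1 (2196)
Remaining (n=14): Σ = 7934, mean = 7934/14 = 566.714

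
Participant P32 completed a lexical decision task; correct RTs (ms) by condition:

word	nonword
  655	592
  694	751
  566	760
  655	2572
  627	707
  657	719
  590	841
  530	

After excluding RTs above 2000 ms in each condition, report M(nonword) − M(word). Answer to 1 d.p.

nonword: exclude 2572
M(word) = 4974/8 = 621.750
M(nonword) = 4370/6 = 728.333
Difference = 728.333 − 621.750 = 106.583 ms

106.6 ms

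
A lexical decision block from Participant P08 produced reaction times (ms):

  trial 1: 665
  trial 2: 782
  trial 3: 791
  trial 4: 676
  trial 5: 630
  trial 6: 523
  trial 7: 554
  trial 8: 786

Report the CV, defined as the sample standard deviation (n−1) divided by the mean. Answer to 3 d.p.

n = 8, Σ = 5407, M = 675.8750
Σ(x−M)² = 77090.875; s = √(77090.875/7) = 104.9428
CV = 104.9428 / 675.8750 = 0.15527

0.155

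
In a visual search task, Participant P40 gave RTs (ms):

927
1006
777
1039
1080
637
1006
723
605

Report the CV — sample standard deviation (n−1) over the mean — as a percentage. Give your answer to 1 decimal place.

n = 9, Σ = 7800, M = 866.6667
Σ(x−M)² = 267574.000; s = √(267574.000/8) = 182.8845
CV = 182.8845 / 866.6667 = 0.21102 = 21.102%

21.1%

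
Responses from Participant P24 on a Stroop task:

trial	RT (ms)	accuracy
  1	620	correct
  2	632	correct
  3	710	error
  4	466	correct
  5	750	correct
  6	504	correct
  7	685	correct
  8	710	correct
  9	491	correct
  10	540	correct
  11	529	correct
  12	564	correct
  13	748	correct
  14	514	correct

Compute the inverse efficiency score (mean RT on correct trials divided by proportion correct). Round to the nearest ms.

Correct trials (n=13): 620, 632, 466, 750, 504, 685, 710, 491, 540, 529, 564, 748, 514
Mean correct RT = 7753/13 = 596.3846 ms
Proportion correct = 13/14
IES = 596.3846 / (13/14) = 642.260 ms

642 ms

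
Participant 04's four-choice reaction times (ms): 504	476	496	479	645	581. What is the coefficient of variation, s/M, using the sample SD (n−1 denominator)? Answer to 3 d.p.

0.128

n = 6, Σ = 3181, M = 530.1667
Σ(x−M)² = 23174.833; s = √(23174.833/5) = 68.0806
CV = 68.0806 / 530.1667 = 0.12841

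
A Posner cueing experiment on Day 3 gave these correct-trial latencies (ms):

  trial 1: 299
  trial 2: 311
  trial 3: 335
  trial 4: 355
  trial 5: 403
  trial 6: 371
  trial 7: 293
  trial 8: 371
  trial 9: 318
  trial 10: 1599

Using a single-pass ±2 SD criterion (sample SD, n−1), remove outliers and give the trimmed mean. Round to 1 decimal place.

339.6 ms

n = 10, ΣRT = 4655, M = 465.500
Σ(x−M)² = 1438934.50; s = √(1438934.50/9) = 399.852
Cutoffs: 465.500 ± 2·399.852 → [-334.2, 1265.2]
Outside: 1599 → excluded.
Retained (n=9): Σ = 3056, mean = 3056/9 = 339.556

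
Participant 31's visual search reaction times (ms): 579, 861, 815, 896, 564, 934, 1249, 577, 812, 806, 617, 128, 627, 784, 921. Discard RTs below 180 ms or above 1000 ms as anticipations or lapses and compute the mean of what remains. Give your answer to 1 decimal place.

753.3 ms

Excluded: 128, 1249
Retained (n=13): Σ = 9793
Mean = 9793/13 = 753.3077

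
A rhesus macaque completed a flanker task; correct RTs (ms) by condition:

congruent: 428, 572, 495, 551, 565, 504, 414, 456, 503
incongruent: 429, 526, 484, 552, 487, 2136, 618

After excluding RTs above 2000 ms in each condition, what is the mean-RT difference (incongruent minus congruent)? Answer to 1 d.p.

17.3 ms

incongruent: exclude 2136
M(congruent) = 4488/9 = 498.667
M(incongruent) = 3096/6 = 516.000
Difference = 516.000 − 498.667 = 17.333 ms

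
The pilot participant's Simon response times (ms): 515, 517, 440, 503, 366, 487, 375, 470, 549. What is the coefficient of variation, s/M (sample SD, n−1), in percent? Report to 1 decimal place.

n = 9, Σ = 4222, M = 469.1111
Σ(x−M)² = 32586.889; s = √(32586.889/8) = 63.8229
CV = 63.8229 / 469.1111 = 0.13605 = 13.605%

13.6%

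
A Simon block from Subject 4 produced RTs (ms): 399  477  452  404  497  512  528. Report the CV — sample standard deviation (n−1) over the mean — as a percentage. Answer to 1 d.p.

n = 7, Σ = 3269, M = 467.0000
Σ(x−M)² = 15564.000; s = √(15564.000/6) = 50.9313
CV = 50.9313 / 467.0000 = 0.10906 = 10.906%

10.9%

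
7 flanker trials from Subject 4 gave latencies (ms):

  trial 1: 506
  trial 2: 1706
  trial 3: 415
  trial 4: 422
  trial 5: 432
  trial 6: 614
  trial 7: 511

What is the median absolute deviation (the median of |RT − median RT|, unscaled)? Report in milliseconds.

84 ms

Sorted: 415, 422, 432, 506, 511, 614, 1706 → median = 506
|x − 506|: 0, 1200, 91, 84, 74, 108, 5
Sorted deviations: 0, 5, 74, 84, 91, 108, 1200 → MAD = 84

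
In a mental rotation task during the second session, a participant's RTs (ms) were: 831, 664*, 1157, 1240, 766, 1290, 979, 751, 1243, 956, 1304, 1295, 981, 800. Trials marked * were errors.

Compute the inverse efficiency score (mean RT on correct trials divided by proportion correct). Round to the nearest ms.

Correct trials (n=13): 831, 1157, 1240, 766, 1290, 979, 751, 1243, 956, 1304, 1295, 981, 800
Mean correct RT = 13593/13 = 1045.6154 ms
Proportion correct = 13/14
IES = 1045.6154 / (13/14) = 1126.047 ms

1126 ms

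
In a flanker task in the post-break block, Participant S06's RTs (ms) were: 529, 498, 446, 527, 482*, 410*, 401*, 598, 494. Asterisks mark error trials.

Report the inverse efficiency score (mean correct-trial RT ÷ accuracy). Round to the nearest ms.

Correct trials (n=6): 529, 498, 446, 527, 598, 494
Mean correct RT = 3092/6 = 515.3333 ms
Proportion correct = 6/9
IES = 515.3333 / (6/9) = 773.000 ms

773 ms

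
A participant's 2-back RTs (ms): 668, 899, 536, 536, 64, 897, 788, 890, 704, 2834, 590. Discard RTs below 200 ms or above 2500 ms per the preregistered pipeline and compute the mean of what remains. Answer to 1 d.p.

Excluded: 64, 2834
Retained (n=9): Σ = 6508
Mean = 6508/9 = 723.1111

723.1 ms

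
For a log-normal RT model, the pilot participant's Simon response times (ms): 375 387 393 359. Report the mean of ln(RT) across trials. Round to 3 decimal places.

ln(RT): 5.9269, 5.9584, 5.9738, 5.8833
Σ ln(RT) = 23.7425
Mean = 23.7425/4 = 5.93562

5.936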